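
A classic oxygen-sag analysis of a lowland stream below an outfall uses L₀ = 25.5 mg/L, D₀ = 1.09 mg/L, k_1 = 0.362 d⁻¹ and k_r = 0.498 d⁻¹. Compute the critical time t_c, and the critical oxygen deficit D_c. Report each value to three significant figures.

At the critical point dD/dt = 0, so k_1 L₀ e^(−k_1 t) = k_r D. Substituting D(t) from the Streeter–Phelps equation and solving for t gives
t_c = ln[(k_r/k_1)(1 − D₀(k_r−k_1)/(k_1 L₀))] / (k_r−k_1).
Here k_r−k_1 = 0.1360 d⁻¹ and 1 − D₀(k_r−k_1)/(k_1 L₀) = 1 − 1.09×0.1360/(0.362×25.5) = 0.9839, so
t_c = ln(1.376 × 0.9839) / 0.1360 = 0.3028 / 0.1360 = 2.226 d.
D_c = (k_1/k_r) L₀ e^(−k_1 t_c) = (0.362/0.498) × 25.5 × e^(−0.362×2.226) = 0.7269 × 25.5 × 0.4467 = 8.280 mg/L.

t_c ≈ 2.23 d; D_c ≈ 8.28 mg/L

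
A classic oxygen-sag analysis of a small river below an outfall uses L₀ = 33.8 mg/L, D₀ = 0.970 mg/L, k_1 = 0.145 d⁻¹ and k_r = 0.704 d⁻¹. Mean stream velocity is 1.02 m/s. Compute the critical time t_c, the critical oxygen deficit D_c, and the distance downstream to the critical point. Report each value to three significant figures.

t_c = [1/(k_r−k_1)] ln[(k_r/k_1)(1 − D₀(k_r−k_1)/(k_1 L₀))]
= [1/(0.704−0.145)] ln[(0.704/0.145)(1 − 0.970×0.5590/(0.145×33.8))]
= (1/0.5590) ln[4.855 × 0.8894] = 1.789 × ln(4.318) = 1.789 × 1.463 = 2.617 d.
D_c = (k_1/k_r) L₀ e^(−k_1 t_c) = (0.145/0.704) × 33.8 × e^(−0.145×2.617) = 0.2060 × 33.8 × 0.6842 = 4.763 mg/L.
x_c = v t_c = 1.02 m/s × 2.617 d × 86400 s/d = 230600 m ≈ 231 km.

t_c ≈ 2.62 d; D_c ≈ 4.76 mg/L; x_c ≈ 231 km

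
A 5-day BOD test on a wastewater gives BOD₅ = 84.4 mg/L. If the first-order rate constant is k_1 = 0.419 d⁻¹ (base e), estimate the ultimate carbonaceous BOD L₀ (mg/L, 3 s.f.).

BOD₅ = L₀(1 − e^(−5k_1)) ⇒ L₀ = BOD₅ / (1 − e^(−5×0.419))
= 84.4 / (1 − 0.1231) = 84.4 / 0.8769 = 96.24 mg/L.

L₀ ≈ 96.2 mg/L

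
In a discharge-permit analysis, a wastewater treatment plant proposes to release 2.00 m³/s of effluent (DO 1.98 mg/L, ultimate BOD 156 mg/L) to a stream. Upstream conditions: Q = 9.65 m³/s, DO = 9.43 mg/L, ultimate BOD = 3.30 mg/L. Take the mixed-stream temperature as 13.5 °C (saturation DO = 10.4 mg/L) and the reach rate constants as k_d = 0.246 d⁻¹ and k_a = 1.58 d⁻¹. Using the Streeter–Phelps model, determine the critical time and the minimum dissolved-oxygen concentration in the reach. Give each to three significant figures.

Mixed DO = (9.65×9.43 + 2.00×1.98)/(9.65+2.00) = 94.96/11.65 = 8.151 mg/L.
Mixed L₀ = (9.65×3.30 + 2.00×156)/(11.65) = 343.8/11.65 = 29.51 mg/L.
Initial deficit D₀ = C_s − DO₀ = 10.4 − 8.151 = 2.249 mg/L.
t_c = (1/1.334) ln[(1.58/0.246)(1 − 2.249×1.334/(0.246×29.51))] = 0.7496 × ln(3.769) = 0.9946 d.
D_c = (0.246/1.58) × 29.51 × e^(−0.246×0.9946) = 0.1557 × 29.51 × 0.7830 = 3.598 mg/L.
Minimum DO = 10.4 − 3.598 = 6.802 mg/L.

t_c ≈ 0.995 d; minimum DO ≈ 6.80 mg/L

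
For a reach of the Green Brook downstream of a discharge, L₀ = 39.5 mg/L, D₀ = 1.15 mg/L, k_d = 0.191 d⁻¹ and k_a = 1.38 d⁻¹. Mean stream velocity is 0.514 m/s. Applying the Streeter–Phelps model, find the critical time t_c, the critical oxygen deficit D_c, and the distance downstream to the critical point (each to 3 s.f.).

With k_a/k_d = 7.225 and 1 − D₀(k_a−k_d)/(k_d L₀) = 0.8188,
t_c = ln(7.225 × 0.8188) / (1.38 − 0.191) = ln(5.916) / 1.189 = 1.778/1.189 = 1.495 d.
D_c = (k_d/k_a) L₀ e^(−k_d t_c) = (0.191/1.38) × 39.5 × e^(−0.191×1.495) = 0.1384 × 39.5 × 0.7516 = 4.109 mg/L.
x_c = v t_c = 0.514 m/s × 1.495 d × 86400 s/d = 66390 m ≈ 66.4 km.

t_c ≈ 1.50 d; D_c ≈ 4.11 mg/L; x_c ≈ 66.4 km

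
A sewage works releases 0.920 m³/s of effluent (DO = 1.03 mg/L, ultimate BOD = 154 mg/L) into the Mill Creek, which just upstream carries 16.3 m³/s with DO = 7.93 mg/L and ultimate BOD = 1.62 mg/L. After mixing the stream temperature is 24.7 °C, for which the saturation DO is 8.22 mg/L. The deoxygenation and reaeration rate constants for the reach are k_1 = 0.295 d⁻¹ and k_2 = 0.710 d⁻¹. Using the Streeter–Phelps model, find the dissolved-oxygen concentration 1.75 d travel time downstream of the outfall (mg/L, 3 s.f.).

Mixed DO = (16.3×7.93 + 0.920×1.03)/(16.3+0.920) = 130.2/17.22 = 7.561 mg/L.
Mixed L₀ = (16.3×1.62 + 0.920×154)/(17.22) = 168.1/17.22 = 9.761 mg/L.
Initial deficit D₀ = C_s − DO₀ = 8.22 − 7.561 = 0.6586 mg/L.
D(1.75) = [0.295×9.761/(0.710−0.295)](e^(−0.295×1.75) − e^(−0.710×1.75)) + 0.6586 e^(−0.710×1.75)
= 6.939 × (0.5968 − 0.2887) + 0.6586 × 0.2887 = 2.328 mg/L.
DO = 8.22 − 2.328 = 5.892 mg/L.

DO ≈ 5.89 mg/L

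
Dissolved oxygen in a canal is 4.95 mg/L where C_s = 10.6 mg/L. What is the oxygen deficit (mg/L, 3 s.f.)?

D ≈ 5.65 mg/L

D = C_s − C = 10.6 − 4.95 = 5.65 mg/L.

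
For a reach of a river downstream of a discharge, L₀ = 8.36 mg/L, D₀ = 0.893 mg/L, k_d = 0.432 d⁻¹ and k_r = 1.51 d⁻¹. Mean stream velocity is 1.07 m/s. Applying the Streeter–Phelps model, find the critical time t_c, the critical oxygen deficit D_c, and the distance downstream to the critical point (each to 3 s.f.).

t_c ≈ 0.873 d; D_c ≈ 1.64 mg/L; x_c ≈ 80.7 km

t_c = [1/(k_r−k_d)] ln[(k_r/k_d)(1 − D₀(k_r−k_d)/(k_d L₀))]
= [1/(1.51−0.432)] ln[(1.51/0.432)(1 − 0.893×1.078/(0.432×8.36))]
= (1/1.078) ln[3.495 × 0.7334] = 0.9276 × ln(2.564) = 0.9276 × 0.9414 = 0.8733 d.
D_c = (k_d/k_r) L₀ e^(−k_d t_c) = (0.432/1.51) × 8.36 × e^(−0.432×0.8733) = 0.2861 × 8.36 × 0.6857 = 1.640 mg/L.
x_c = v t_c = 1.07 m/s × 0.8733 d × 86400 s/d = 80740 m ≈ 80.7 km.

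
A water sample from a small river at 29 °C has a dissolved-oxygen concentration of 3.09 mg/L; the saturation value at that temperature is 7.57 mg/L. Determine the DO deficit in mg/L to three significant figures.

D = C_s − C = 7.57 − 3.09 = 4.48 mg/L.

D ≈ 4.48 mg/L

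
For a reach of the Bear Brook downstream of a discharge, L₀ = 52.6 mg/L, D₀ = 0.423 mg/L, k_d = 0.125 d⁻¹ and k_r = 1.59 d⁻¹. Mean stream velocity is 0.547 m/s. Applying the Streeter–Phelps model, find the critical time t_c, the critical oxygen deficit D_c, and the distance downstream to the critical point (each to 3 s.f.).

t_c ≈ 1.67 d; D_c ≈ 3.36 mg/L; x_c ≈ 78.8 km

With k_r/k_d = 12.72 and 1 − D₀(k_r−k_d)/(k_d L₀) = 0.9057,
t_c = ln(12.72 × 0.9057) / (1.59 − 0.125) = ln(11.52) / 1.465 = 2.444/1.465 = 1.668 d.
L(t_c) = L₀ e^(−k_d t_c) = 52.6 × 0.8118 = 42.70 mg/L, and at the critical point k_r D_c = k_d L, so D_c = (0.125/1.59) × 42.70 = 3.357 mg/L.
x_c = v t_c = 0.547 m/s × 1.668 d × 86400 s/d = 78850 m ≈ 78.8 km.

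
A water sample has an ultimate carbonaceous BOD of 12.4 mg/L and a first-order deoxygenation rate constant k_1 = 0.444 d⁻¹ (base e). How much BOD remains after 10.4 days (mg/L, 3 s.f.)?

L ≈ 0.122 mg/L

L_t = L₀ e^(−k_1 t) = 12.4 × e^(−0.444×10.4) = 12.4 × 0.009876 = 0.1225 mg/L.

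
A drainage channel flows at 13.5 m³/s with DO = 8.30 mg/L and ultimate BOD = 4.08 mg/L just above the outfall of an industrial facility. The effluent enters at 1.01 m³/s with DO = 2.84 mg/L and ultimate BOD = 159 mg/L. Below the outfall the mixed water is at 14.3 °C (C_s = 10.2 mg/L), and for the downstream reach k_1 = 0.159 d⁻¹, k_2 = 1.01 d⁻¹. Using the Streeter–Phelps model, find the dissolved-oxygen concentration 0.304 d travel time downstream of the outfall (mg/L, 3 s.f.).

Mixed DO = (13.5×8.30 + 1.01×2.84)/(13.5+1.01) = 114.9/14.51 = 7.920 mg/L.
Mixed L₀ = (13.5×4.08 + 1.01×159)/(14.51) = 215.7/14.51 = 14.86 mg/L.
Initial deficit D₀ = C_s − DO₀ = 10.2 − 7.920 = 2.280 mg/L.
D(0.304) = [0.159×14.86/(1.01−0.159)](e^(−0.159×0.304) − e^(−1.01×0.304)) + 2.280 e^(−1.01×0.304)
= 2.777 × (0.9528 − 0.7356) + 2.280 × 0.7356 = 2.280 mg/L.
DO = 10.2 − 2.280 = 7.920 mg/L.

DO ≈ 7.92 mg/L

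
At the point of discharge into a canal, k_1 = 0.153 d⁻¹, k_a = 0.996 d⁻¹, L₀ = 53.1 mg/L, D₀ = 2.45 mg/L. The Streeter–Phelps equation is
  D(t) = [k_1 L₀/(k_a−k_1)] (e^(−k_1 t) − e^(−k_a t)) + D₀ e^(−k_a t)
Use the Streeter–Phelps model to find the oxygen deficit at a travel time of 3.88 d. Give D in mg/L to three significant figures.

k_1 L₀/(k_a−k_1) = 0.153×53.1/(0.996−0.153) = 8.124/0.8430 = 9.637 mg/L.
e^(−k_1 t) = e^(−0.153×3.880) = 0.5523; e^(−k_a t) = e^(−0.996×3.880) = 0.02097.
D = 9.637 × (0.5523 − 0.02097) + 2.45 × 0.02097 = 5.121 + 0.05139 = 5.172 mg/L.

D ≈ 5.17 mg/L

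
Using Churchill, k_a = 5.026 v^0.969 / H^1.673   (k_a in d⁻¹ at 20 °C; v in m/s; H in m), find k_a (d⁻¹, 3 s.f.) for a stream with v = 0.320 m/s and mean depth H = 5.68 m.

k_a = 5.026 × 0.320^0.969 / 5.68^1.673 = 5.026 × 0.3315 / 18.28 = 0.09114 d⁻¹.

k_a ≈ 0.0911 d⁻¹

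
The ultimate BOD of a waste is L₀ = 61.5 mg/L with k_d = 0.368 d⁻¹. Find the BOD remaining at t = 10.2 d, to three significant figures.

L_t = L₀ e^(−k_d t) = 61.5 × e^(−0.368×10.2) = 61.5 × 0.02343 = 1.441 mg/L.

L ≈ 1.44 mg/L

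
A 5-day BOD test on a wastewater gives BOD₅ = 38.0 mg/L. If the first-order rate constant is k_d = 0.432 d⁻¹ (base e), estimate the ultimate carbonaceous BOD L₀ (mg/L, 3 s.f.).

BOD₅ = L₀(1 − e^(−5k_d)) ⇒ L₀ = BOD₅ / (1 − e^(−5×0.432))
= 38.0 / (1 − 0.1153) = 38.0 / 0.8847 = 42.95 mg/L.

L₀ ≈ 43.0 mg/L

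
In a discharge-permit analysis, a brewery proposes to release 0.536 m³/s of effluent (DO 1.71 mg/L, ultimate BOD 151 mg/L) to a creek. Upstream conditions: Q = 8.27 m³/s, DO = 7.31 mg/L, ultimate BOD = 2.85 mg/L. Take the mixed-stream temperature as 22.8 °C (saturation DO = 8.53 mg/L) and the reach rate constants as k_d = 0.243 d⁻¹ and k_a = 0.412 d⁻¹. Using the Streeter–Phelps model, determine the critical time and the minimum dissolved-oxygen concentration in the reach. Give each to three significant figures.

t_c ≈ 2.56 d; minimum DO ≈ 4.77 mg/L

Mixed DO = (8.27×7.31 + 0.536×1.71)/(8.27+0.536) = 61.37/8.806 = 6.969 mg/L.
Mixed L₀ = (8.27×2.85 + 0.536×151)/(8.806) = 104.5/8.806 = 11.87 mg/L.
Initial deficit D₀ = C_s − DO₀ = 8.53 − 6.969 = 1.561 mg/L.
t_c = (1/0.1690) ln[(0.412/0.243)(1 − 1.561×0.1690/(0.243×11.87))] = 5.917 × ln(1.540) = 2.556 d.
D_c = (0.243/0.412) × 11.87 × e^(−0.243×2.556) = 0.5898 × 11.87 × 0.5373 = 3.761 mg/L.
Minimum DO = 8.53 − 3.761 = 4.769 mg/L.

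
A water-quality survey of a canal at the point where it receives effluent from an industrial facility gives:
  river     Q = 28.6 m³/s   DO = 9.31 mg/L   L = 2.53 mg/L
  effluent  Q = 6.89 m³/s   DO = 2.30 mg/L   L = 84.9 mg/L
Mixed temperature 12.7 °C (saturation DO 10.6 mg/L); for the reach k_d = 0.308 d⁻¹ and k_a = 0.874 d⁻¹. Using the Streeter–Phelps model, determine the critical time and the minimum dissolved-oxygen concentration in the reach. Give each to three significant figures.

t_c ≈ 1.30 d; minimum DO ≈ 6.23 mg/L

Mixed DO = (28.6×9.31 + 6.89×2.30)/(28.6+6.89) = 282.1/35.49 = 7.949 mg/L.
Mixed L₀ = (28.6×2.53 + 6.89×84.9)/(35.49) = 657.3/35.49 = 18.52 mg/L.
Initial deficit D₀ = C_s − DO₀ = 10.6 − 7.949 = 2.651 mg/L.
t_c = (1/0.5660) ln[(0.874/0.308)(1 − 2.651×0.5660/(0.308×18.52))] = 1.767 × ln(2.091) = 1.304 d.
D_c = (0.308/0.874) × 18.52 × e^(−0.308×1.304) = 0.3524 × 18.52 × 0.6693 = 4.369 mg/L.
Minimum DO = 10.6 − 4.369 = 6.231 mg/L.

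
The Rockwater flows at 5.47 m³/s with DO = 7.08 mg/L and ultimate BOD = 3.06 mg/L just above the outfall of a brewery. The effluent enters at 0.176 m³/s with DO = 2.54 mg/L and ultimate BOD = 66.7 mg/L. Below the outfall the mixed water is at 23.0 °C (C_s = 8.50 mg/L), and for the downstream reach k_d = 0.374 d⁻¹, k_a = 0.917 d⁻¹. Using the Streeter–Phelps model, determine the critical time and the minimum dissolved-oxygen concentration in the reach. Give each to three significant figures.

Mixed DO = (5.47×7.08 + 0.176×2.54)/(5.47+0.176) = 39.17/5.646 = 6.938 mg/L.
Mixed L₀ = (5.47×3.06 + 0.176×66.7)/(5.646) = 28.48/5.646 = 5.044 mg/L.
Initial deficit D₀ = C_s − DO₀ = 8.50 − 6.938 = 1.562 mg/L.
t_c = (1/0.5430) ln[(0.917/0.374)(1 − 1.562×0.5430/(0.374×5.044))] = 1.842 × ln(1.350) = 0.5524 d.
D_c = (0.374/0.917) × 5.044 × e^(−0.374×0.5524) = 0.4079 × 5.044 × 0.8134 = 1.673 mg/L.
Minimum DO = 8.50 − 1.673 = 6.827 mg/L.

t_c ≈ 0.552 d; minimum DO ≈ 6.83 mg/L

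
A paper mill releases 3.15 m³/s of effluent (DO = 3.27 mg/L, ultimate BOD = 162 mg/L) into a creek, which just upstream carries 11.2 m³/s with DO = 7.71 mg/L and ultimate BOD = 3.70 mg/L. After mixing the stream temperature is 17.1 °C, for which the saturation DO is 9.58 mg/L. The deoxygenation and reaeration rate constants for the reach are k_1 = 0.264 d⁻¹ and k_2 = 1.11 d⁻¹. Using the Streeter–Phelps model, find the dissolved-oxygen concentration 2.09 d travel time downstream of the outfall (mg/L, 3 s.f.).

DO ≈ 3.57 mg/L

Mixed DO = (11.2×7.71 + 3.15×3.27)/(11.2+3.15) = 96.65/14.35 = 6.735 mg/L.
Mixed L₀ = (11.2×3.70 + 3.15×162)/(14.35) = 551.7/14.35 = 38.45 mg/L.
Initial deficit D₀ = C_s − DO₀ = 9.58 − 6.735 = 2.845 mg/L.
D(2.09) = [0.264×38.45/(1.11−0.264)](e^(−0.264×2.09) − e^(−1.11×2.09)) + 2.845 e^(−1.11×2.09)
= 12.00 × (0.5759 − 0.09828) + 2.845 × 0.09828 = 6.011 mg/L.
DO = 9.58 − 6.011 = 3.569 mg/L.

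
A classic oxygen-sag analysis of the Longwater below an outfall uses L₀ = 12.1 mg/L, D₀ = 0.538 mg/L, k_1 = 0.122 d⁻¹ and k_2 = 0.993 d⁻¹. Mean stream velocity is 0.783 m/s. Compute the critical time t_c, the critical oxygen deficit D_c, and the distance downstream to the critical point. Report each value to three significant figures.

At the critical point dD/dt = 0, so k_1 L₀ e^(−k_1 t) = k_2 D. Substituting D(t) from the Streeter–Phelps equation and solving for t gives
t_c = ln[(k_2/k_1)(1 − D₀(k_2−k_1)/(k_1 L₀))] / (k_2−k_1).
Here k_2−k_1 = 0.8710 d⁻¹ and 1 − D₀(k_2−k_1)/(k_1 L₀) = 1 − 0.538×0.8710/(0.122×12.1) = 0.6826, so
t_c = ln(8.139 × 0.6826) / 0.8710 = 1.715 / 0.8710 = 1.969 d.
L(t_c) = L₀ e^(−k_1 t_c) = 12.1 × 0.7865 = 9.516 mg/L, and at the critical point k_2 D_c = k_1 L, so D_c = (0.122/0.993) × 9.516 = 1.169 mg/L.
x_c = v t_c = 0.783 m/s × 1.969 d × 86400 s/d = 133200 m ≈ 133 km.

t_c ≈ 1.97 d; D_c ≈ 1.17 mg/L; x_c ≈ 133 km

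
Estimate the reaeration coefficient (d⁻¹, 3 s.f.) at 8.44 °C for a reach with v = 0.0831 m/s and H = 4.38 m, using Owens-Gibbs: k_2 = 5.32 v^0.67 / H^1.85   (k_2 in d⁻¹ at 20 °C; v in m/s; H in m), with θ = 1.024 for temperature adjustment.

k_2(20) = 5.32 × 0.0831^0.67 / 4.38^1.85 = 5.32 × 0.1889 / 15.37 = 0.06536 d⁻¹.
k_2(8.44) = 0.06536 × 1.024^(8.44−20) = 0.06536 × 0.7602 = 0.04969 d⁻¹.

k_2 ≈ 0.0497 d⁻¹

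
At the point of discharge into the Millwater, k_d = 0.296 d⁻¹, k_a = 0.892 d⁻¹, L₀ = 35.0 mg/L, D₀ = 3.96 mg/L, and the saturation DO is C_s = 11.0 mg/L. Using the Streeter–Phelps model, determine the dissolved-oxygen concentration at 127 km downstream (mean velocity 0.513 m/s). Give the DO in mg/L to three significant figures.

Travel time t = x/v = 127 km / (0.513 m/s) = 127000 m / 0.513 m/s = 247600 s = 2.865 d.
k_d L₀/(k_a−k_d) = 0.296×35.0/(0.892−0.296) = 10.36/0.5960 = 17.38 mg/L.
e^(−k_d t) = e^(−0.296×2.865) = 0.4282; e^(−k_a t) = e^(−0.892×2.865) = 0.07763.
D = 17.38 × (0.4282 − 0.07763) + 3.96 × 0.07763 = 6.094 + 0.3074 = 6.402 mg/L.
DO = C_s − D = 11.0 − 6.402 = 4.598 mg/L.

DO ≈ 4.60 mg/L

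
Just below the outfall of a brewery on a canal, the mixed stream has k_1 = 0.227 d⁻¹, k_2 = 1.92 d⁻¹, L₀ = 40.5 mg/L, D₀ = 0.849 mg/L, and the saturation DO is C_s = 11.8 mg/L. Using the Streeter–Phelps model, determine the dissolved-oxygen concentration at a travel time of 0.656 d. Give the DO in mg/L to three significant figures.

DO ≈ 8.42 mg/L

k_1 L₀/(k_2−k_1) = 0.227×40.5/(1.92−0.227) = 9.194/1.693 = 5.430 mg/L.
e^(−k_1 t) = e^(−0.227×0.6560) = 0.8616; e^(−k_2 t) = e^(−1.92×0.6560) = 0.2838.
D = 5.430 × (0.8616 − 0.2838) + 0.849 × 0.2838 = 3.138 + 0.2409 = 3.379 mg/L.
DO = C_s − D = 11.8 − 3.379 = 8.421 mg/L.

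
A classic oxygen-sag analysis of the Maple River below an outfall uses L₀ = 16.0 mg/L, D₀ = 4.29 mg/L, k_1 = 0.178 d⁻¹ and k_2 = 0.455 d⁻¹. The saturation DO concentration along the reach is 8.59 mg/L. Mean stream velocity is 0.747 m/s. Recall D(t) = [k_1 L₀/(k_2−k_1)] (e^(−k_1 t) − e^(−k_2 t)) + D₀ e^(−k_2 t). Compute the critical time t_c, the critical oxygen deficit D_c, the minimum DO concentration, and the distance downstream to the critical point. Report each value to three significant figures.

t_c ≈ 1.44 d; D_c ≈ 4.85 mg/L; min DO ≈ 3.74 mg/L; x_c ≈ 92.9 km

t_c = [1/(k_2−k_1)] ln[(k_2/k_1)(1 − D₀(k_2−k_1)/(k_1 L₀))]
= [1/(0.455−0.178)] ln[(0.455/0.178)(1 − 4.29×0.2770/(0.178×16.0))]
= (1/0.2770) ln[2.556 × 0.5827] = 3.610 × ln(1.490) = 3.610 × 0.3985 = 1.439 d.
L(t_c) = L₀ e^(−k_1 t_c) = 16.0 × 0.7741 = 12.39 mg/L, and at the critical point k_2 D_c = k_1 L, so D_c = (0.178/0.455) × 12.39 = 4.845 mg/L.
Minimum DO = C_s − D_c = 8.59 − 4.845 = 3.745 mg/L.
x_c = v t_c = 0.747 m/s × 1.439 d × 86400 s/d = 92850 m ≈ 92.9 km.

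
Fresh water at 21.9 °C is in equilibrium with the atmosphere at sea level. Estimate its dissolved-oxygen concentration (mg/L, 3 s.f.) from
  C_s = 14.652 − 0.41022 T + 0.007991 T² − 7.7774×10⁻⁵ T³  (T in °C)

C_s ≈ 8.68 mg/L

C_s = 14.652 − 0.41022×21.9 + 0.007991×21.9² − 7.7774×10⁻⁵×21.9³ = 8.684 mg/L.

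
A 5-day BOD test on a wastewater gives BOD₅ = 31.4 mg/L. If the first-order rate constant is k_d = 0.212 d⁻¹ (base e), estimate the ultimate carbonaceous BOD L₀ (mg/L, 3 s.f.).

L₀ ≈ 48.0 mg/L

BOD₅ = L₀(1 − e^(−5k_d)) ⇒ L₀ = BOD₅ / (1 − e^(−5×0.212))
= 31.4 / (1 − 0.3465) = 31.4 / 0.6535 = 48.05 mg/L.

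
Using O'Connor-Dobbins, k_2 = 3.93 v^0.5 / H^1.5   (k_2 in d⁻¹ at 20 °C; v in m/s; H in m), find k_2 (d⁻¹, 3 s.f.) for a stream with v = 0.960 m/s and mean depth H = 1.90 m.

k_2 ≈ 1.47 d⁻¹

k_2 = 3.93 × 0.960^0.5 / 1.90^1.5 = 3.93 × 0.9798 / 2.619 = 1.470 d⁻¹.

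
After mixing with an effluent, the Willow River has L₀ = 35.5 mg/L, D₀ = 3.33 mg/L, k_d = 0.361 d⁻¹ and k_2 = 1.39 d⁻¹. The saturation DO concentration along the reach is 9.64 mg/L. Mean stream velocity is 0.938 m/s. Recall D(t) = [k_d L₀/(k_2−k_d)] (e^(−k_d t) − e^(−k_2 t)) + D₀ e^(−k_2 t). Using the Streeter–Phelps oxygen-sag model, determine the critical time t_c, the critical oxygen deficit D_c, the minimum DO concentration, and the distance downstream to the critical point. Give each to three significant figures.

t_c = [1/(k_2−k_d)] ln[(k_2/k_d)(1 − D₀(k_2−k_d)/(k_d L₀))]
= [1/(1.39−0.361)] ln[(1.39/0.361)(1 − 3.33×1.029/(0.361×35.5))]
= (1/1.029) ln[3.850 × 0.7326] = 0.9718 × ln(2.821) = 0.9718 × 1.037 = 1.008 d.
L(t_c) = L₀ e^(−k_d t_c) = 35.5 × 0.6950 = 24.67 mg/L, and at the critical point k_2 D_c = k_d L, so D_c = (0.361/1.39) × 24.67 = 6.408 mg/L.
Minimum DO = C_s − D_c = 9.64 − 6.408 = 3.232 mg/L.
x_c = v t_c = 0.938 m/s × 1.008 d × 86400 s/d = 81680 m ≈ 81.7 km.

t_c ≈ 1.01 d; D_c ≈ 6.41 mg/L; min DO ≈ 3.23 mg/L; x_c ≈ 81.7 km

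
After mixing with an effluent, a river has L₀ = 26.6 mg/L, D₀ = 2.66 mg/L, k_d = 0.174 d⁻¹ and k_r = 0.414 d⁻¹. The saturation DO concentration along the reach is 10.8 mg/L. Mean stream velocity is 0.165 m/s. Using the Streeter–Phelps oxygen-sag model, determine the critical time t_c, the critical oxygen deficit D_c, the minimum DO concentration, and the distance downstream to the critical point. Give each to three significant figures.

t_c = [1/(k_r−k_d)] ln[(k_r/k_d)(1 − D₀(k_r−k_d)/(k_d L₀))]
= [1/(0.414−0.174)] ln[(0.414/0.174)(1 − 2.66×0.2400/(0.174×26.6))]
= (1/0.2400) ln[2.379 × 0.8621] = 4.167 × ln(2.051) = 4.167 × 0.7184 = 2.993 d.
D_c = (k_d/k_r) L₀ e^(−k_d t_c) = (0.174/0.414) × 26.6 × e^(−0.174×2.993) = 0.4203 × 26.6 × 0.5940 = 6.641 mg/L.
Minimum DO = C_s − D_c = 10.8 − 6.641 = 4.159 mg/L.
x_c = v t_c = 0.165 m/s × 2.993 d × 86400 s/d = 42670 m ≈ 42.7 km.

t_c ≈ 2.99 d; D_c ≈ 6.64 mg/L; min DO ≈ 4.16 mg/L; x_c ≈ 42.7 km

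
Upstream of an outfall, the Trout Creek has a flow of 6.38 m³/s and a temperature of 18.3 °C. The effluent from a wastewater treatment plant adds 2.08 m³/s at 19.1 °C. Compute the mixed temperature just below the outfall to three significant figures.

Flow-weighted mixing: C = (Q_r C_r + Q_w C_w)/(Q_r + Q_w)
= (6.38×18.3 + 2.08×19.1)/(6.38 + 2.08) = 156.5/8.460 = 18.50 °C.

18.5 °C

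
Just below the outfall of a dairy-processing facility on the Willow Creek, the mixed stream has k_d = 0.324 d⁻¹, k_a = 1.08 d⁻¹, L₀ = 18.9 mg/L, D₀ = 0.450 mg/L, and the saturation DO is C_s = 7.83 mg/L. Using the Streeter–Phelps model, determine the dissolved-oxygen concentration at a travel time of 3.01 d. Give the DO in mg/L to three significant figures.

k_d L₀/(k_a−k_d) = 0.324×18.9/(1.08−0.324) = 6.124/0.7560 = 8.100 mg/L.
e^(−k_d t) = e^(−0.324×3.010) = 0.3771; e^(−k_a t) = e^(−1.08×3.010) = 0.03874.
D = 8.100 × (0.3771 − 0.03874) + 0.450 × 0.03874 = 2.741 + 0.01743 = 2.758 mg/L.
DO = C_s − D = 7.83 − 2.758 = 5.072 mg/L.

DO ≈ 5.07 mg/L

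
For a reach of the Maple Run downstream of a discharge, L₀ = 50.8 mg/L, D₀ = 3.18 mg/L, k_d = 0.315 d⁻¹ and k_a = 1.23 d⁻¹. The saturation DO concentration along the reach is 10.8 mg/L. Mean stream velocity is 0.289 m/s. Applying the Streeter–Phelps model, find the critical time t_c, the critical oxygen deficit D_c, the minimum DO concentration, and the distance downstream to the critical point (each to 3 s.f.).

t_c = [1/(k_a−k_d)] ln[(k_a/k_d)(1 − D₀(k_a−k_d)/(k_d L₀))]
= [1/(1.23−0.315)] ln[(1.23/0.315)(1 − 3.18×0.9150/(0.315×50.8))]
= (1/0.9150) ln[3.905 × 0.8182] = 1.093 × ln(3.195) = 1.093 × 1.162 = 1.269 d.
D_c = (k_d/k_a) L₀ e^(−k_d t_c) = (0.315/1.23) × 50.8 × e^(−0.315×1.269) = 0.2561 × 50.8 × 0.6704 = 8.722 mg/L.
Minimum DO = C_s − D_c = 10.8 − 8.722 = 2.078 mg/L.
x_c = v t_c = 0.289 m/s × 1.269 d × 86400 s/d = 31700 m ≈ 31.7 km.

t_c ≈ 1.27 d; D_c ≈ 8.72 mg/L; min DO ≈ 2.08 mg/L; x_c ≈ 31.7 km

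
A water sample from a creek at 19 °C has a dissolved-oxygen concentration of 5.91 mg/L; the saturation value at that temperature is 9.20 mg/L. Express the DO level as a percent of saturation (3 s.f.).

% saturation = C/C_s × 100 = 5.91/9.20 × 100 = 64.2 %.

64.2 % saturation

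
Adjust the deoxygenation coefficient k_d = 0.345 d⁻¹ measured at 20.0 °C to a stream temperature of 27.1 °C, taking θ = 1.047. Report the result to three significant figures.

k_d ≈ 0.478 d⁻¹

k_d(T₂) = k_d(T₁) · θ^(T₂−T₁) = 0.345 × 1.047^(27.1−20.0)
= 0.345 × 1.047^7.10 = 0.345 × 1.386 = 0.4780 d⁻¹.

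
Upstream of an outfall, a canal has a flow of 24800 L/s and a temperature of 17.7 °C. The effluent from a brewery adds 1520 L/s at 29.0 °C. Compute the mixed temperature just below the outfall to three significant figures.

Flow-weighted mixing: C = (Q_r C_r + Q_w C_w)/(Q_r + Q_w)
= (24800×17.7 + 1520×29.0)/(24800 + 1520) = 483000/26320 = 18.35 °C.

18.4 °C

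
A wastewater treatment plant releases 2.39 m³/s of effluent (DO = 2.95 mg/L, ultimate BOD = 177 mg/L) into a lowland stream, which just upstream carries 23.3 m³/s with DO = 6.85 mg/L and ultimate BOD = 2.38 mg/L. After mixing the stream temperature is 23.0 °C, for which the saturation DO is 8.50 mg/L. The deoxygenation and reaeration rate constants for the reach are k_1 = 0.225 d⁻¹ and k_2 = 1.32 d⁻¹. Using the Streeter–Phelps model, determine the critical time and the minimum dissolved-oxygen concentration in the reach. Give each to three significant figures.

Mixed DO = (23.3×6.85 + 2.39×2.95)/(23.3+2.39) = 166.7/25.69 = 6.487 mg/L.
Mixed L₀ = (23.3×2.38 + 2.39×177)/(25.69) = 478.5/25.69 = 18.63 mg/L.
Initial deficit D₀ = C_s − DO₀ = 8.50 − 6.487 = 2.013 mg/L.
t_c = (1/1.095) ln[(1.32/0.225)(1 − 2.013×1.095/(0.225×18.63))] = 0.9132 × ln(2.781) = 0.9341 d.
D_c = (0.225/1.32) × 18.63 × e^(−0.225×0.9341) = 0.1705 × 18.63 × 0.8104 = 2.573 mg/L.
Minimum DO = 8.50 − 2.573 = 5.927 mg/L.

t_c ≈ 0.934 d; minimum DO ≈ 5.93 mg/L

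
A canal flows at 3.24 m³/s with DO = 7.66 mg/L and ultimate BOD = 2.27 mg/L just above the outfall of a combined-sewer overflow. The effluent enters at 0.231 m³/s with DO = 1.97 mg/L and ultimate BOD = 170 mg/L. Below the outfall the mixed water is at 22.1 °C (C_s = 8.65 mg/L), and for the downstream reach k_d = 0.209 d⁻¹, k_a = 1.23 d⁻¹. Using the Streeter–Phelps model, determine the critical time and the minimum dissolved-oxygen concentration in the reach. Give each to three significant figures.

Mixed DO = (3.24×7.66 + 0.231×1.97)/(3.24+0.231) = 25.27/3.471 = 7.281 mg/L.
Mixed L₀ = (3.24×2.27 + 0.231×170)/(3.471) = 46.62/3.471 = 13.43 mg/L.
Initial deficit D₀ = C_s − DO₀ = 8.65 − 7.281 = 1.369 mg/L.
t_c = (1/1.021) ln[(1.23/0.209)(1 − 1.369×1.021/(0.209×13.43))] = 0.9794 × ln(2.956) = 1.061 d.
D_c = (0.209/1.23) × 13.43 × e^(−0.209×1.061) = 0.1699 × 13.43 × 0.8010 = 1.828 mg/L.
Minimum DO = 8.65 − 1.828 = 6.822 mg/L.

t_c ≈ 1.06 d; minimum DO ≈ 6.82 mg/L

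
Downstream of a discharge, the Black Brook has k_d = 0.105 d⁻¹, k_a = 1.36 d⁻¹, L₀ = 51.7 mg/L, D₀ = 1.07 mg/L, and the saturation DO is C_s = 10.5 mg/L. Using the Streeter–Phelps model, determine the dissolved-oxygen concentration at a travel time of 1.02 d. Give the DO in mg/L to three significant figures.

DO ≈ 7.43 mg/L

k_d L₀/(k_a−k_d) = 0.105×51.7/(1.36−0.105) = 5.428/1.255 = 4.325 mg/L.
e^(−k_d t) = e^(−0.105×1.020) = 0.8984; e^(−k_a t) = e^(−1.36×1.020) = 0.2498.
D = 4.325 × (0.8984 − 0.2498) + 1.07 × 0.2498 = 2.806 + 0.2673 = 3.073 mg/L.
DO = C_s − D = 10.5 − 3.073 = 7.427 mg/L.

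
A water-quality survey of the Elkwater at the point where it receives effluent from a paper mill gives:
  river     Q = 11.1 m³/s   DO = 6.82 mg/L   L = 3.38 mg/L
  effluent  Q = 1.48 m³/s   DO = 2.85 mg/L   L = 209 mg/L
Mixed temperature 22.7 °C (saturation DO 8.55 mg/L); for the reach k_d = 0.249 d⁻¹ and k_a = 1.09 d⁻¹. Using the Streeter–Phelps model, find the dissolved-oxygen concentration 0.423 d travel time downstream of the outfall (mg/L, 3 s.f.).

Mixed DO = (11.1×6.82 + 1.48×2.85)/(11.1+1.48) = 79.92/12.58 = 6.353 mg/L.
Mixed L₀ = (11.1×3.38 + 1.48×209)/(12.58) = 346.8/12.58 = 27.57 mg/L.
Initial deficit D₀ = C_s − DO₀ = 8.55 − 6.353 = 2.197 mg/L.
D(0.423) = [0.249×27.57/(1.09−0.249)](e^(−0.249×0.423) − e^(−1.09×0.423)) + 2.197 e^(−1.09×0.423)
= 8.163 × (0.9000 − 0.6306) + 2.197 × 0.6306 = 3.585 mg/L.
DO = 8.55 − 3.585 = 4.965 mg/L.

DO ≈ 4.97 mg/L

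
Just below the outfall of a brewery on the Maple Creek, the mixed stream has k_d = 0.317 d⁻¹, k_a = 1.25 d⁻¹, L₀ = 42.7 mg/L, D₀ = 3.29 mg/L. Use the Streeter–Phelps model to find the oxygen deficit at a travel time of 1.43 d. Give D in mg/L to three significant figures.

k_d L₀/(k_a−k_d) = 0.317×42.7/(1.25−0.317) = 13.54/0.9330 = 14.51 mg/L.
e^(−k_d t) = e^(−0.317×1.430) = 0.6355; e^(−k_a t) = e^(−1.25×1.430) = 0.1674.
D = 14.51 × (0.6355 − 0.1674) + 3.29 × 0.1674 = 6.792 + 0.5507 = 7.342 mg/L.

D ≈ 7.34 mg/L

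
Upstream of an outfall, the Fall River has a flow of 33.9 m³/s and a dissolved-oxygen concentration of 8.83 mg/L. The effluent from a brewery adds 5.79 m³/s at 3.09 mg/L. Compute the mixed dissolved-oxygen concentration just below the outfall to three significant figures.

7.99 mg/L

Flow-weighted mixing: C = (Q_r C_r + Q_w C_w)/(Q_r + Q_w)
= (33.9×8.83 + 5.79×3.09)/(33.9 + 5.79) = 317.2/39.69 = 7.993 mg/L.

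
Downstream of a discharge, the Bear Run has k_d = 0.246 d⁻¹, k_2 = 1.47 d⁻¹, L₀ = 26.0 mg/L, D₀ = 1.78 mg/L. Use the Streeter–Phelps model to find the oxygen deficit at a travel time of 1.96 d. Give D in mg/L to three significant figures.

D ≈ 3.03 mg/L

k_d L₀/(k_2−k_d) = 0.246×26.0/(1.47−0.246) = 6.396/1.224 = 5.225 mg/L.
e^(−k_d t) = e^(−0.246×1.960) = 0.6174; e^(−k_2 t) = e^(−1.47×1.960) = 0.05607.
D = 5.225 × (0.6174 − 0.05607) + 1.78 × 0.05607 = 2.933 + 0.09980 = 3.033 mg/L.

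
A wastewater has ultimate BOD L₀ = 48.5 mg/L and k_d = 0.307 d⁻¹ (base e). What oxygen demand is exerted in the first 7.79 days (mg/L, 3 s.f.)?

y_t = L₀(1 − e^(−k_d t)) = 48.5 × (1 − e^(−0.307×7.79))
= 48.5 × (1 − 0.09149) = 48.5 × 0.9085 = 44.06 mg/L.

y ≈ 44.1 mg/L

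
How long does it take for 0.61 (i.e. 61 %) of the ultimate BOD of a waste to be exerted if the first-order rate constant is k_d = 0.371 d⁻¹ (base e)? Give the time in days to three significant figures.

y/L₀ = 1 − e^(−k_d t) = 0.61 ⇒ e^(−k_d t) = 0.390
t = −ln(0.390) / 0.371 = 0.9416 / 0.371 = 2.538 d.

t ≈ 2.54 d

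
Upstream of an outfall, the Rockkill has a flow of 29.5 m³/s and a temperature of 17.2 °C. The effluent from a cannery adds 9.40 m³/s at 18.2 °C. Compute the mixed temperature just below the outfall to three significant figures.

17.4 °C

Flow-weighted mixing: C = (Q_r C_r + Q_w C_w)/(Q_r + Q_w)
= (29.5×17.2 + 9.40×18.2)/(29.5 + 9.40) = 678.5/38.90 = 17.44 °C.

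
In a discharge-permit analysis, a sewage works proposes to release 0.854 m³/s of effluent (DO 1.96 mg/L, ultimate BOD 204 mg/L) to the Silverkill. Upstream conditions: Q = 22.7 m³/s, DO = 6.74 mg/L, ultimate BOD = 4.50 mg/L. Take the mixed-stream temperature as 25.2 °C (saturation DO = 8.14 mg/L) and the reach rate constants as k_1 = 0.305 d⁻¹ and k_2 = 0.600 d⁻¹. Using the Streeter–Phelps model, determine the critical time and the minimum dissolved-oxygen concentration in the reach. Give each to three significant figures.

t_c ≈ 1.82 d; minimum DO ≈ 4.72 mg/L

Mixed DO = (22.7×6.74 + 0.854×1.96)/(22.7+0.854) = 154.7/23.55 = 6.567 mg/L.
Mixed L₀ = (22.7×4.50 + 0.854×204)/(23.55) = 276.4/23.55 = 11.73 mg/L.
Initial deficit D₀ = C_s − DO₀ = 8.14 − 6.567 = 1.573 mg/L.
t_c = (1/0.2950) ln[(0.600/0.305)(1 − 1.573×0.2950/(0.305×11.73))] = 3.390 × ln(1.712) = 1.823 d.
D_c = (0.305/0.600) × 11.73 × e^(−0.305×1.823) = 0.5083 × 11.73 × 0.5735 = 3.421 mg/L.
Minimum DO = 8.14 − 3.421 = 4.719 mg/L.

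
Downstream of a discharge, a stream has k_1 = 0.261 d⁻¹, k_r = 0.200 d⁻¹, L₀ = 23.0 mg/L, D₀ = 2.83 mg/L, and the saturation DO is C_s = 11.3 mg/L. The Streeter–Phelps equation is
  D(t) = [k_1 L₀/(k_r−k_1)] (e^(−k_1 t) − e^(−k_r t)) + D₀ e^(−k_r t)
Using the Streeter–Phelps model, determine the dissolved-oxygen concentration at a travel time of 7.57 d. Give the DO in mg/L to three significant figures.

k_1 L₀/(k_r−k_1) = 0.261×23.0/(0.200−0.261) = 6.003/-0.06100 = -98.41 mg/L.
e^(−k_1 t) = e^(−0.261×7.570) = 0.1387; e^(−k_r t) = e^(−0.200×7.570) = 0.2200.
D = -98.41 × (0.1387 − 0.2200) + 2.83 × 0.2200 = 8.008 + 0.6227 = 8.631 mg/L.
DO = C_s − D = 11.3 − 8.631 = 2.669 mg/L.

DO ≈ 2.67 mg/L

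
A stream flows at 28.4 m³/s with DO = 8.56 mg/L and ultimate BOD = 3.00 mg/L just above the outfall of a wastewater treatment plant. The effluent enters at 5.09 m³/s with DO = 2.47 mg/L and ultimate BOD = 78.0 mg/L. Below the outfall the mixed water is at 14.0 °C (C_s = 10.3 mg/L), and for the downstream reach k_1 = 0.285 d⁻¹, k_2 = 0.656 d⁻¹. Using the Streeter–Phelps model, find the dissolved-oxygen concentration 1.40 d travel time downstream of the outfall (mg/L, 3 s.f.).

DO ≈ 6.23 mg/L

Mixed DO = (28.4×8.56 + 5.09×2.47)/(28.4+5.09) = 255.7/33.49 = 7.634 mg/L.
Mixed L₀ = (28.4×3.00 + 5.09×78.0)/(33.49) = 482.2/33.49 = 14.40 mg/L.
Initial deficit D₀ = C_s − DO₀ = 10.3 − 7.634 = 2.666 mg/L.
D(1.40) = [0.285×14.40/(0.656−0.285)](e^(−0.285×1.40) − e^(−0.656×1.40)) + 2.666 e^(−0.656×1.40)
= 11.06 × (0.6710 − 0.3992) + 2.666 × 0.3992 = 4.071 mg/L.
DO = 10.3 − 4.071 = 6.229 mg/L.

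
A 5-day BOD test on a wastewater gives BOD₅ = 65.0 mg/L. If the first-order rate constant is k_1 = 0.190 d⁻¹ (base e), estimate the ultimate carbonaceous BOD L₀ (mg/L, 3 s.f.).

BOD₅ = L₀(1 − e^(−5k_1)) ⇒ L₀ = BOD₅ / (1 − e^(−5×0.190))
= 65.0 / (1 − 0.3867) = 65.0 / 0.6133 = 106.0 mg/L.

L₀ ≈ 106 mg/L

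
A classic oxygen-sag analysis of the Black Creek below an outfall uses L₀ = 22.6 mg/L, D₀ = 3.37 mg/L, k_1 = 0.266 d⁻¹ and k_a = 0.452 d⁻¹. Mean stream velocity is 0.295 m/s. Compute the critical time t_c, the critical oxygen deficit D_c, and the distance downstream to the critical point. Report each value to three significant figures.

At the critical point dD/dt = 0, so k_1 L₀ e^(−k_1 t) = k_a D. Substituting D(t) from the Streeter–Phelps equation and solving for t gives
t_c = ln[(k_a/k_1)(1 − D₀(k_a−k_1)/(k_1 L₀))] / (k_a−k_1).
Here k_a−k_1 = 0.1860 d⁻¹ and 1 − D₀(k_a−k_1)/(k_1 L₀) = 1 − 3.37×0.1860/(0.266×22.6) = 0.8957, so
t_c = ln(1.699 × 0.8957) / 0.1860 = 0.4201 / 0.1860 = 2.258 d.
L(t_c) = L₀ e^(−k_1 t_c) = 22.6 × 0.5484 = 12.39 mg/L, and at the critical point k_a D_c = k_1 L, so D_c = (0.266/0.452) × 12.39 = 7.294 mg/L.
x_c = v t_c = 0.295 m/s × 2.258 d × 86400 s/d = 57560 m ≈ 57.6 km.

t_c ≈ 2.26 d; D_c ≈ 7.29 mg/L; x_c ≈ 57.6 km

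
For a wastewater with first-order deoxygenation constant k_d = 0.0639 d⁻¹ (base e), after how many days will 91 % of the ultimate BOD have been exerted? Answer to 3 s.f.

y/L₀ = 1 − e^(−k_d t) = 0.91 ⇒ e^(−k_d t) = 0.0900
t = −ln(0.0900) / 0.0639 = 2.408 / 0.0639 = 37.68 d.

t ≈ 37.7 d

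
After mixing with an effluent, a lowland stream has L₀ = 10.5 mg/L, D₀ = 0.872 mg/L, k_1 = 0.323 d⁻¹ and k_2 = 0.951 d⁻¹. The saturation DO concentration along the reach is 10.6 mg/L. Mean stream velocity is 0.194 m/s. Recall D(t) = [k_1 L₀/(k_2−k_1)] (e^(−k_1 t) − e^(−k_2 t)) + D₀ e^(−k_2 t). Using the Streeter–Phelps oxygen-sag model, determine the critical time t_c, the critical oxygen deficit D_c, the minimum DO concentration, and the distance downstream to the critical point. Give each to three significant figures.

With k_2/k_1 = 2.944 and 1 − D₀(k_2−k_1)/(k_1 L₀) = 0.8385,
t_c = ln(2.944 × 0.8385) / (0.951 − 0.323) = ln(2.469) / 0.6280 = 0.9038/0.6280 = 1.439 d.
L(t_c) = L₀ e^(−k_1 t_c) = 10.5 × 0.6282 = 6.597 mg/L, and at the critical point k_2 D_c = k_1 L, so D_c = (0.323/0.951) × 6.597 = 2.240 mg/L.
Minimum DO = C_s − D_c = 10.6 − 2.240 = 8.360 mg/L.
x_c = v t_c = 0.194 m/s × 1.439 d × 86400 s/d = 24120 m ≈ 24.1 km.

t_c ≈ 1.44 d; D_c ≈ 2.24 mg/L; min DO ≈ 8.36 mg/L; x_c ≈ 24.1 km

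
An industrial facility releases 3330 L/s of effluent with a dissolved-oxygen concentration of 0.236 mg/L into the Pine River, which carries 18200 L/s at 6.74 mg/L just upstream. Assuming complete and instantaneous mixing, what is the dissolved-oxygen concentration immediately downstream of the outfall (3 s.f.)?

Flow-weighted mixing: C = (Q_r C_r + Q_w C_w)/(Q_r + Q_w)
= (18200×6.74 + 3330×0.236)/(18200 + 3330) = 123500/21530 = 5.734 mg/L.

5.73 mg/L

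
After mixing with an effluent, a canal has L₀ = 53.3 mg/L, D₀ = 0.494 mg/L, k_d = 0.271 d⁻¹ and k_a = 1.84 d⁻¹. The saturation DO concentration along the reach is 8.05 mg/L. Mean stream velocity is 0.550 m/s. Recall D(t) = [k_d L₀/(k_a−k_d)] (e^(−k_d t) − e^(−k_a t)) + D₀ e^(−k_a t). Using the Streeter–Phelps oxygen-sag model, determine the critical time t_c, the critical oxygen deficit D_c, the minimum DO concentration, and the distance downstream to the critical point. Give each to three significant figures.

t_c = [1/(k_a−k_d)] ln[(k_a/k_d)(1 − D₀(k_a−k_d)/(k_d L₀))]
= [1/(1.84−0.271)] ln[(1.84/0.271)(1 − 0.494×1.569/(0.271×53.3))]
= (1/1.569) ln[6.790 × 0.9463] = 0.6373 × ln(6.425) = 0.6373 × 1.860 = 1.186 d.
D_c = (k_d/k_a) L₀ e^(−k_d t_c) = (0.271/1.84) × 53.3 × e^(−0.271×1.186) = 0.1473 × 53.3 × 0.7252 = 5.693 mg/L.
Minimum DO = C_s − D_c = 8.05 − 5.693 = 2.357 mg/L.
x_c = v t_c = 0.550 m/s × 1.186 d × 86400 s/d = 56340 m ≈ 56.3 km.

t_c ≈ 1.19 d; D_c ≈ 5.69 mg/L; min DO ≈ 2.36 mg/L; x_c ≈ 56.3 km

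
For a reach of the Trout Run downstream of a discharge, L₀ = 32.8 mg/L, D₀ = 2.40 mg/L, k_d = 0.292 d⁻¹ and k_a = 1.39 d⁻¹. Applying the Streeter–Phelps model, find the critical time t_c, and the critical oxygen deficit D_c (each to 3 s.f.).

t_c = [1/(k_a−k_d)] ln[(k_a/k_d)(1 − D₀(k_a−k_d)/(k_d L₀))]
= [1/(1.39−0.292)] ln[(1.39/0.292)(1 − 2.40×1.098/(0.292×32.8))]
= (1/1.098) ln[4.760 × 0.7249] = 0.9107 × ln(3.451) = 0.9107 × 1.239 = 1.128 d.
L(t_c) = L₀ e^(−k_d t_c) = 32.8 × 0.7194 = 23.60 mg/L, and at the critical point k_a D_c = k_d L, so D_c = (0.292/1.39) × 23.60 = 4.957 mg/L.

t_c ≈ 1.13 d; D_c ≈ 4.96 mg/L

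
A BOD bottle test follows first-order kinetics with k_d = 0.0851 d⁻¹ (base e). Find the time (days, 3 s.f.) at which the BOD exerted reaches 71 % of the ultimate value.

y/L₀ = 1 − e^(−k_d t) = 0.71 ⇒ e^(−k_d t) = 0.290
t = −ln(0.290) / 0.0851 = 1.238 / 0.0851 = 14.55 d.

t ≈ 14.5 d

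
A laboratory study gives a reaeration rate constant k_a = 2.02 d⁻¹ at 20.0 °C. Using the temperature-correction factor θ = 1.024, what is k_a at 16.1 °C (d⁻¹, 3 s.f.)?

k_a ≈ 1.84 d⁻¹

k_a(T₂) = k_a(T₁) · θ^(T₂−T₁) = 2.02 × 1.024^(16.1−20.0)
= 2.02 × 1.024^-3.90 = 2.02 × 0.9117 = 1.842 d⁻¹.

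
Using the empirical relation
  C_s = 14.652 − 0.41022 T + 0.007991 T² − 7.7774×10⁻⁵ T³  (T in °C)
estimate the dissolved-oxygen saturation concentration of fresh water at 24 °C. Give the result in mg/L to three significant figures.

C_s = 14.652 − 0.41022×24 + 0.007991×24² − 7.7774×10⁻⁵×24³ = 8.334 mg/L.

C_s ≈ 8.33 mg/L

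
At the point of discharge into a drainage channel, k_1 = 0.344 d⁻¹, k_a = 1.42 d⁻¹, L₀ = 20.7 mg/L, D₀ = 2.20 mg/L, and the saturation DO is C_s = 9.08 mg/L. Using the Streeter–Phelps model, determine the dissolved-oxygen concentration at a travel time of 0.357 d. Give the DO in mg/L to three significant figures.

DO ≈ 5.89 mg/L

k_1 L₀/(k_a−k_1) = 0.344×20.7/(1.42−0.344) = 7.121/1.076 = 6.618 mg/L.
e^(−k_1 t) = e^(−0.344×0.3570) = 0.8844; e^(−k_a t) = e^(−1.42×0.3570) = 0.6023.
D = 6.618 × (0.8844 − 0.6023) + 2.20 × 0.6023 = 1.867 + 1.325 = 3.192 mg/L.
DO = C_s − D = 9.08 − 3.192 = 5.888 mg/L.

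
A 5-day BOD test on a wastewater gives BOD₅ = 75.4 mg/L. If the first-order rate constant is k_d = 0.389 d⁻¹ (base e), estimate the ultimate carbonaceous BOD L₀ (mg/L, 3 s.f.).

BOD₅ = L₀(1 − e^(−5k_d)) ⇒ L₀ = BOD₅ / (1 − e^(−5×0.389))
= 75.4 / (1 − 0.1430) = 75.4 / 0.8570 = 87.98 mg/L.

L₀ ≈ 88.0 mg/L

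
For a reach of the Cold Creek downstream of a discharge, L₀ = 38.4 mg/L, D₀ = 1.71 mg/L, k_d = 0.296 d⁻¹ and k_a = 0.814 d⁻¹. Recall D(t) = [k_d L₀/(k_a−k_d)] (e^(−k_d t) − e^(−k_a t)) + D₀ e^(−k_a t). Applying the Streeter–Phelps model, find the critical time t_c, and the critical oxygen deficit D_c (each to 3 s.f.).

At the critical point dD/dt = 0, so k_d L₀ e^(−k_d t) = k_a D. Substituting D(t) from the Streeter–Phelps equation and solving for t gives
t_c = ln[(k_a/k_d)(1 − D₀(k_a−k_d)/(k_d L₀))] / (k_a−k_d).
Here k_a−k_d = 0.5180 d⁻¹ and 1 − D₀(k_a−k_d)/(k_d L₀) = 1 − 1.71×0.5180/(0.296×38.4) = 0.9221, so
t_c = ln(2.750 × 0.9221) / 0.5180 = 0.9305 / 0.5180 = 1.796 d.
D_c = (k_d/k_a) L₀ e^(−k_d t_c) = (0.296/0.814) × 38.4 × e^(−0.296×1.796) = 0.3636 × 38.4 × 0.5876 = 8.205 mg/L.

t_c ≈ 1.80 d; D_c ≈ 8.21 mg/L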